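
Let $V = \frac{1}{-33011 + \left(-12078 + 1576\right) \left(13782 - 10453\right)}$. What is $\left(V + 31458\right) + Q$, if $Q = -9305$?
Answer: $\frac{775225825856}{34994169} \approx 22153.0$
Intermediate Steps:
$V = - \frac{1}{34994169}$ ($V = \frac{1}{-33011 - 34961158} = \frac{1}{-34994169} = - \frac{1}{34994169} \approx -2.8576 \cdot 10^{-8}$)
$\left(V + 31458\right) + Q = \left(- \frac{1}{34994169} + 31458\right) - 9305 = \frac{1100846568401}{34994169} - 9305 = \frac{775225825856}{34994169}$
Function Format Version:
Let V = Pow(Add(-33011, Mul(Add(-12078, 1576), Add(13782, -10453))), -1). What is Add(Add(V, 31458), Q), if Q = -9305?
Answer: Rational(775225825856, 34994169) ≈ 22153.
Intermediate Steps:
V = Rational(-1, 34994169) (V = Pow(Add(-33011, Mul(-10502, 3329)), -1) = Pow(Add(-33011, -34961158), -1) = Pow(-34994169, -1) = Rational(-1, 34994169) ≈ -2.8576e-8)
Add(Add(V, 31458), Q) = Add(Add(Rational(-1, 34994169), 31458), -9305) = Add(Rational(1100846568401, 34994169), -9305) = Rational(775225825856, 34994169)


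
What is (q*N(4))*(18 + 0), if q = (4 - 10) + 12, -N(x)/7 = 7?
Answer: -5292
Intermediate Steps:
N(x) = -49 (N(x) = -7*7 = -49)
q = 6 (q = -6 + 12 = 6)
(q*N(4))*(18 + 0) = (6*(-49))*(18 + 0) = -294*18 = -5292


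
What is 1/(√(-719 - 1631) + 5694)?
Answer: 2847/16211993 - 5*I*√94/32423986 ≈ 0.00017561 - 1.4951e-6*I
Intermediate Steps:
1/(√(-719 - 1631) + 5694) = 1/(√(-2350) + 5694) = 1/(5*I*√94 + 5694) = 1/(5694 + 5*I*√94)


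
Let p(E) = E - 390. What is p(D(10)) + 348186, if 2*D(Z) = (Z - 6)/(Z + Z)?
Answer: 3477961/10 ≈ 3.4780e+5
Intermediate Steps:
D(Z) = (-6 + Z)/(4*Z) (D(Z) = ((Z - 6)/(Z + Z))/2 = ((-6 + Z)/((2*Z)))/2 = ((-6 + Z)*(1/(2*Z)))/2 = ((-6 + Z)/(2*Z))/2 = (-6 + Z)/(4*Z))
p(E) = -390 + E
p(D(10)) + 348186 = (-390 + (1/4)*(-6 + 10)/10) + 348186 = (-390 + (1/4)*(1/10)*4) + 348186 = (-390 + 1/10) + 348186 = -3899/10 + 348186 = 3477961/10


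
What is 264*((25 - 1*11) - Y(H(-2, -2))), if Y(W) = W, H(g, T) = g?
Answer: 4224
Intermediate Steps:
264*((25 - 1*11) - Y(H(-2, -2))) = 264*((25 - 1*11) - 1*(-2)) = 264*((25 - 11) + 2) = 264*(14 + 2) = 264*16 = 4224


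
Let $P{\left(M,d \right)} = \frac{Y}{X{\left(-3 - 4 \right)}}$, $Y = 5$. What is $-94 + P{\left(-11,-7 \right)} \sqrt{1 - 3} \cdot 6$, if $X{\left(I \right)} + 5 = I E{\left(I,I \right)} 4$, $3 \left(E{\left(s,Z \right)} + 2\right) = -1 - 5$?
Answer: $-94 + \frac{30 i \sqrt{2}}{107} \approx -94.0 + 0.39651 i$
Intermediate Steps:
$E{\left(s,Z \right)} = -4$ ($E{\left(s,Z \right)} = -2 + \frac{-1 - 5}{3} = -2 + \frac{1}{3} \left(-6\right) = -2 - 2 = -4$)
$X{\left(I \right)} = -5 - 16 I$ ($X{\left(I \right)} = -5 + I \left(-4\right) 4 = -5 + - 4 I 4 = -5 - 16 I$)
$P{\left(M,d \right)} = \frac{5}{107}$ ($P{\left(M,d \right)} = \frac{5}{-5 - 16 \left(-3 - 4\right)} = \frac{5}{-5 - -112} = \frac{5}{-5 + 112} = \frac{5}{107}$)
$-94 + P{\left(-11,-7 \right)} \sqrt{1 - 3} \cdot 6 = -94 + \frac{5 \sqrt{1 - 3} \cdot 6}{107} = -94 + \frac{5 \sqrt{-2} \cdot 6}{107} = -94 + \frac{5 i \sqrt{2} \cdot 6}{107} = -94 + \frac{5 \cdot 6 i \sqrt{2}}{107} = -94 + \frac{30 i \sqrt{2}}{107}$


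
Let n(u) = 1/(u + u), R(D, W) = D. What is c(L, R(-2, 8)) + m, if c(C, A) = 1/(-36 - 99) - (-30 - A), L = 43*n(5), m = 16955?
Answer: 2292704/135 ≈ 16983.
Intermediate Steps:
n(u) = 1/(2*u)
L = 43/10 (L = 43*((½)/5) = 43*((½)*(⅕)) = 43*(⅒) = 43/10 ≈ 4.3000)
c(C, A) = 4049/135 + A (c(C, A) = 1/(-135) + (30 + A) = -1/135 + (30 + A) = 4049/135 + A)
c(L, R(-2, 8)) + m = (4049/135 - 2) + 16955 = 3779/135 + 16955 = 2292704/135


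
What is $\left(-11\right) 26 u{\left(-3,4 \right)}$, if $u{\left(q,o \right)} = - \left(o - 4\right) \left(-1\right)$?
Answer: $0$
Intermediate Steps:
$u{\left(q,o \right)} = -4 + o$ ($u{\left(q,o \right)} = - \left(-4 + o\right) \left(-1\right) = - (4 - o) = -4 + o$)
$\left(-11\right) 26 u{\left(-3,4 \right)} = \left(-11\right) 26 \left(-4 + 4\right) = \left(-286\right) 0 = 0$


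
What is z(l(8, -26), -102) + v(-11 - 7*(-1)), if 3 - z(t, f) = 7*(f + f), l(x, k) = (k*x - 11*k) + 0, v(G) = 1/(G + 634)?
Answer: 901531/630 ≈ 1431.0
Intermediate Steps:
v(G) = 1/(634 + G)
l(x, k) = -11*k + k*x (l(x, k) = (-11*k + k*x) + 0 = -11*k + k*x)
z(t, f) = 3 - 14*f (z(t, f) = 3 - 7*(f + f) = 3 - 7*2*f = 3 - 14*f)
z(l(8, -26), -102) + v(-11 - 7*(-1)) = (3 - 14*(-102)) + 1/(634 + (-11 - 7*(-1))) = (3 + 1428) + 1/(634 + (-11 + 7)) = 1431 + 1/(634 - 4) = 1431 + 1/630 = 901531/630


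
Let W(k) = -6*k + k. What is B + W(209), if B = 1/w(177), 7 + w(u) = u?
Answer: -177649/170 ≈ -1045.0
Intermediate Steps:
W(k) = -5*k
w(u) = -7 + u
B = 1/170 (B = 1/(-7 + 177) = 1/170 ≈ 0.0058824)
B + W(209) = 1/170 - 5*209 = 1/170 - 1045 = -177649/170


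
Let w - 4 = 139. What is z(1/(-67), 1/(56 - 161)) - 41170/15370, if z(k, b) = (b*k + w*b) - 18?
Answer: -47663573/2162559 ≈ -22.040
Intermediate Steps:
w = 143 (w = 4 + 139 = 143)
z(k, b) = -18 + 143*b + b*k (z(k, b) = (b*k + 143*b) - 18 = (143*b + b*k) - 18 = -18 + 143*b + b*k)
z(1/(-67), 1/(56 - 161)) - 41170/15370 = (-18 + 143/(56 - 161) + 1/((56 - 161)*(-67))) - 41170/15370 = (-18 + 143/(-105) - 1/67/(-105)) - 41170/15370 = (-18 + 143*(-1/105) - 1/105*(-1/67)) - 1*4117/1537 = (-18 - 143/105 + 1/7035) - 4117/1537 = -27242/1407 - 4117/1537 = -47663573/2162559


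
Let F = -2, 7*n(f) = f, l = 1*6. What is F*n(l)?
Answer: -12/7 ≈ -1.7143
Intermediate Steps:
l = 6
n(f) = f/7
F*n(l) = -2*6/7 = -12/7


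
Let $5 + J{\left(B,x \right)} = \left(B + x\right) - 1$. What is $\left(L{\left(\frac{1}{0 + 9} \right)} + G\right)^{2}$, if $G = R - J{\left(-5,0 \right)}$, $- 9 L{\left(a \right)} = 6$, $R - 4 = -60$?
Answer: $\frac{18769}{9} \approx 2085.4$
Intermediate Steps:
$R = -56$ ($R = 4 - 60 = -56$)
$L{\left(a \right)} = - \frac{2}{3}$ ($L{\left(a \right)} = \left(- \frac{1}{9}\right) 6 = - \frac{2}{3}$)
$J{\left(B,x \right)} = -6 + B + x$ ($J{\left(B,x \right)} = -5 - \left(1 - B - x\right) = -5 + \left(-1 + B + x\right) = -6 + B + x$)
$G = -45$ ($G = -56 - \left(-6 - 5 + 0\right) = -56 - -11 = -56 + 11 = -45$)
$\left(L{\left(\frac{1}{0 + 9} \right)} + G\right)^{2} = \left(- \frac{2}{3} - 45\right)^{2} = \left(- \frac{137}{3}\right)^{2} = \frac{18769}{9}$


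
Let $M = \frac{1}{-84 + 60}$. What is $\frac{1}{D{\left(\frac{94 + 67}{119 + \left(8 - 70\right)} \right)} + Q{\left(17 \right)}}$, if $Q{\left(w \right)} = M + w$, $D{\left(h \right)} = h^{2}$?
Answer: $\frac{25992}{648149} \approx 0.040102$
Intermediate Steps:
$M = - \frac{1}{24}$ ($M = \frac{1}{-24} = - \frac{1}{24} \approx -0.041667$)
$Q{\left(w \right)} = - \frac{1}{24} + w$
$\frac{1}{D{\left(\frac{94 + 67}{119 + \left(8 - 70\right)} \right)} + Q{\left(17 \right)}} = \frac{1}{\left(\frac{94 + 67}{119 + \left(8 - 70\right)}\right)^{2} + \left(- \frac{1}{24} + 17\right)} = \frac{1}{\left(\frac{161}{119 - 62}\right)^{2} + \frac{407}{24}} = \frac{1}{\left(\frac{161}{57}\right)^{2} + \frac{407}{24}} = \frac{1}{\frac{25921}{3249} + \frac{407}{24}} = \frac{1}{\frac{648149}{25992}} = \frac{25992}{648149}$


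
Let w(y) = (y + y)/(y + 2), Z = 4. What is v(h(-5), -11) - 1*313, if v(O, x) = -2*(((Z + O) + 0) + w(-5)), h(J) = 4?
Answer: -1007/3 ≈ -335.67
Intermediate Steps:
w(y) = 2*y/(2 + y) (w(y) = (2*y)/(2 + y) = 2*y/(2 + y))
v(O, x) = -44/3 - 2*O (v(O, x) = -2*(((4 + O) + 0) + 2*(-5)/(2 - 5)) = -2*((4 + O) + 2*(-5)/(-3)) = -2*((4 + O) + 2*(-5)*(-⅓)) = -2*((4 + O) + 10/3) = -2*(22/3 + O) = -44/3 - 2*O)
v(h(-5), -11) - 1*313 = (-44/3 - 2*4) - 1*313 = (-44/3 - 8) - 313 = -68/3 - 313 = -1007/3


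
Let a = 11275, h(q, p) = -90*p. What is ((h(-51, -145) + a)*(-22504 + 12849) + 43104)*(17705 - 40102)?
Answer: 5259146426087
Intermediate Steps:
((h(-51, -145) + a)*(-22504 + 12849) + 43104)*(17705 - 40102) = ((-90*(-145) + 11275)*(-22504 + 12849) + 43104)*(17705 - 40102) = ((13050 + 11275)*(-9655) + 43104)*(-22397) = (24325*(-9655) + 43104)*(-22397) = (-234857875 + 43104)*(-22397) = -234814771*(-22397) = 5259146426087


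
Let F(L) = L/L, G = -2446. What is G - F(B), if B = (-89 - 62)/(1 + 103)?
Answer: -2447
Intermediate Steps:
B = -151/104 ≈ -1.4519
F(L) = 1
G - F(B) = -2446 - 1*1 = -2446 - 1 = -2447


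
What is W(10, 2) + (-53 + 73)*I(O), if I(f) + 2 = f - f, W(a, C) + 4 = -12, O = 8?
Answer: -56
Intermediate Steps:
W(a, C) = -16 (W(a, C) = -4 - 12 = -16)
I(f) = -2 (I(f) = -2 + (f - f) = -2 + 0 = -2)
W(10, 2) + (-53 + 73)*I(O) = -16 + (-53 + 73)*(-2) = -16 + 20*(-2) = -16 - 40 = -56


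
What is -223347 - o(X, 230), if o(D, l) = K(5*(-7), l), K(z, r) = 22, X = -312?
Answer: -223369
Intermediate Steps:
o(D, l) = 22
-223347 - o(X, 230) = -223347 - 1*22 = -223347 - 22 = -223369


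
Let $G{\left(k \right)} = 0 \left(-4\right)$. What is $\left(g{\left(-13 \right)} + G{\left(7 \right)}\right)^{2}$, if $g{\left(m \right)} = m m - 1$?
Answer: $28224$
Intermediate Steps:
$G{\left(k \right)} = 0$
$g{\left(m \right)} = -1 + m^{2}$ ($g{\left(m \right)} = m^{2} - 1 = -1 + m^{2}$)
$\left(g{\left(-13 \right)} + G{\left(7 \right)}\right)^{2} = \left(\left(-1 + \left(-13\right)^{2}\right) + 0\right)^{2} = \left(\left(-1 + 169\right) + 0\right)^{2} = \left(168 + 0\right)^{2} = 168^{2} = 28224$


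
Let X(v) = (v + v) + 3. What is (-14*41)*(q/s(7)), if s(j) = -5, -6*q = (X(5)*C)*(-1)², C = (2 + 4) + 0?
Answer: -7462/5 ≈ -1492.4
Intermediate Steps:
X(v) = 3 + 2*v (X(v) = 2*v + 3 = 3 + 2*v)
C = 6 (C = 6 + 0 = 6)
q = -13 (q = -(3 + 2*5)*6*(-1)²/6 = -(3 + 10)*6/6 = -13*6/6 = -13 ≈ -13.000)
(-14*41)*(q/s(7)) = (-14*41)*(-13/(-5)) = -(-7462)*(-1)/5 = -574*13/5 = -7462/5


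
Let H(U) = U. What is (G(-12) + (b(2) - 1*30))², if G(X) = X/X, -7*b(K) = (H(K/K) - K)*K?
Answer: 40401/49 ≈ 824.51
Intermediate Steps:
b(K) = -K*(1 - K)/7 (b(K) = -(K/K - K)*K/7 = -(1 - K)*K/7 = -K*(1 - K)/7)
G(X) = 1
(G(-12) + (b(2) - 1*30))² = (1 + ((⅐)*2*(-1 + 2) - 1*30))² = (1 + ((⅐)*2*1 - 30))² = (1 + (2/7 - 30))² = (1 - 208/7)² = (-201/7)² = 40401/49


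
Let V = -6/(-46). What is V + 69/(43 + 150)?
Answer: 2166/4439 ≈ 0.48795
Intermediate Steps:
V = 3/23 (V = -6*(-1)/46 = -1*(-3/23) = 3/23 ≈ 0.13043)
V + 69/(43 + 150) = 3/23 + 69/(43 + 150) = 3/23 + 69/193 = 2166/4439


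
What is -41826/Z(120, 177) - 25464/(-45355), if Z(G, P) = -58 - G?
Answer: 950775411/4036595 ≈ 235.54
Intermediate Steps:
-41826/Z(120, 177) - 25464/(-45355) = -41826/(-58 - 1*120) - 25464/(-45355) = -41826/(-58 - 120) - 25464*(-1/45355) = -41826/(-178) + 25464/45355 = -41826*(-1/178) + 25464/45355 = 20913/89 + 25464/45355 = 950775411/4036595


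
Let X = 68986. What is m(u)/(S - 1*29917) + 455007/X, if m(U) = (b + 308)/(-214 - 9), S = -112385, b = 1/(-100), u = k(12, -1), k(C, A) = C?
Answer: 721945790521007/109457830357800 ≈ 6.5956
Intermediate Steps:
u = 12
b = -1/100 ≈ -0.010000
m(U) = -30799/22300 (m(U) = (-1/100 + 308)/(-214 - 9) = (30799/100)/(-223) = (30799/100)*(-1/223) = -30799/22300)
m(u)/(S - 1*29917) + 455007/X = -30799/(22300*(-112385 - 1*29917)) + 455007/68986 = -30799/(22300*(-112385 - 29917)) + 455007*(1/68986) = -30799/22300/(-142302) + 455007/68986 = -30799/22300*(-1/142302) + 455007/68986 = 30799/3173334600 + 455007/68986 = 721945790521007/109457830357800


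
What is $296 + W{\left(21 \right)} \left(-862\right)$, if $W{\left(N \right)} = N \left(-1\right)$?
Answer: $18398$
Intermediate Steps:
$W{\left(N \right)} = - N$
$296 + W{\left(21 \right)} \left(-862\right) = 296 + \left(-1\right) 21 \left(-862\right) = 296 - -18102 = 296 + 18102 = 18398$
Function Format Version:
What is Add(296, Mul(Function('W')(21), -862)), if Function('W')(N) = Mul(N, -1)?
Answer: 18398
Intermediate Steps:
Function('W')(N) = Mul(-1, N)
Add(296, Mul(Function('W')(21), -862)) = Add(296, Mul(Mul(-1, 21), -862)) = Add(296, Mul(-21, -862)) = Add(296, 18102) = 18398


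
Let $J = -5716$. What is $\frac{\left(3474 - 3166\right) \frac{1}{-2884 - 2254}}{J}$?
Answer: $\frac{11}{1048886} \approx 1.0487 \cdot 10^{-5}$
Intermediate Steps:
$\frac{\left(3474 - 3166\right) \frac{1}{-2884 - 2254}}{J} = \frac{\left(3474 - 3166\right) \frac{1}{-2884 - 2254}}{-5716} = \frac{308}{-5138} \left(- \frac{1}{5716}\right) = 308 \left(- \frac{1}{5138}\right) \left(- \frac{1}{5716}\right) = \left(- \frac{22}{367}\right) \left(- \frac{1}{5716}\right) = \frac{11}{1048886}$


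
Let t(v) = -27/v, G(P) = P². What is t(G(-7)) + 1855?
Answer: 90868/49 ≈ 1854.4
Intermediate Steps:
t(G(-7)) + 1855 = -27/((-7)²) + 1855 = -27/49 + 1855 = 90868/49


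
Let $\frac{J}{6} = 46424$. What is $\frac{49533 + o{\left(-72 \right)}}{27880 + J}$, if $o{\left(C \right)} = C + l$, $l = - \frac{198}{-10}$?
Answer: $\frac{61851}{383030} \approx 0.16148$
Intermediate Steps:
$J = 278544$ ($J = 6 \cdot 46424 = 278544$)
$l = \frac{99}{5}$ ($l = \left(-198\right) \left(- \frac{1}{10}\right) = \frac{99}{5} \approx 19.8$)
$o{\left(C \right)} = \frac{99}{5} + C$ ($o{\left(C \right)} = C + \frac{99}{5} = \frac{99}{5} + C$)
$\frac{49533 + o{\left(-72 \right)}}{27880 + J} = \frac{49533 + \left(\frac{99}{5} - 72\right)}{27880 + 278544} = \frac{49533 - \frac{261}{5}}{306424} = \frac{247404}{5} \cdot \frac{1}{306424} = \frac{61851}{383030}$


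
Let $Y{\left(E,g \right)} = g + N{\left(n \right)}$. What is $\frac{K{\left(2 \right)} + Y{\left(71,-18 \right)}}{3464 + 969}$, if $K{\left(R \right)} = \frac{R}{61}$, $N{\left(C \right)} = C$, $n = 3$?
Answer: $- \frac{83}{24583} \approx -0.0033763$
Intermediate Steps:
$K{\left(R \right)} = \frac{R}{61}$ ($K{\left(R \right)} = R \frac{1}{61} = \frac{R}{61}$)
$Y{\left(E,g \right)} = 3 + g$ ($Y{\left(E,g \right)} = g + 3 = 3 + g$)
$\frac{K{\left(2 \right)} + Y{\left(71,-18 \right)}}{3464 + 969} = \frac{\frac{1}{61} \cdot 2 + \left(3 - 18\right)}{3464 + 969} = \frac{\frac{2}{61} - 15}{4433} = \left(- \frac{913}{61}\right) \frac{1}{4433} = - \frac{83}{24583}$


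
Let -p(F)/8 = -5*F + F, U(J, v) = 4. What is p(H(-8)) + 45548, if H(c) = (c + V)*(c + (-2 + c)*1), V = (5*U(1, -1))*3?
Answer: 15596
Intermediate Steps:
V = 60 (V = (5*4)*3 = 20*3 = 60)
H(c) = (-2 + 2*c)*(60 + c) (H(c) = (c + 60)*(c + (-2 + c)*1) = (60 + c)*(c + (-2 + c)) = (60 + c)*(-2 + 2*c) = (-2 + 2*c)*(60 + c))
p(F) = 32*F (p(F) = -8*(-5*F + F) = -(-32)*F = 32*F)
p(H(-8)) + 45548 = 32*(-120 + 2*(-8)² + 118*(-8)) + 45548 = 32*(-120 + 2*64 - 944) + 45548 = 32*(-120 + 128 - 944) + 45548 = 32*(-936) + 45548 = -29952 + 45548 = 15596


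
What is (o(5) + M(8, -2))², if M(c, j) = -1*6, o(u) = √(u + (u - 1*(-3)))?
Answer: (6 - √13)² ≈ 5.7334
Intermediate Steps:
o(u) = √(3 + 2*u) (o(u) = √(u + (u + 3)) = √(u + (3 + u)) = √(3 + 2*u))
M(c, j) = -6
(o(5) + M(8, -2))² = (√(3 + 2*5) - 6)² = (√(3 + 10) - 6)² = (√13 - 6)² = (-6 + √13)²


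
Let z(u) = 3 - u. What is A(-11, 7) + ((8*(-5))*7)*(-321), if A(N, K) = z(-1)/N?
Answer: 988676/11 ≈ 89880.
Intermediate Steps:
A(N, K) = 4/N (A(N, K) = (3 - 1*(-1))/N = (3 + 1)/N = 4/N)
A(-11, 7) + ((8*(-5))*7)*(-321) = 4/(-11) + ((8*(-5))*7)*(-321) = 4*(-1/11) - 40*7*(-321) = -4/11 - 280*(-321) = -4/11 + 89880 = 988676/11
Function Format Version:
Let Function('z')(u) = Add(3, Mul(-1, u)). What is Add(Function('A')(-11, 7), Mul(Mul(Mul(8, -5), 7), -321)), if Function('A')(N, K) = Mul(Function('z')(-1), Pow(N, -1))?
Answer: Rational(988676, 11) ≈ 89880.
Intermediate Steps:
Function('A')(N, K) = Mul(4, Pow(N, -1)) (Function('A')(N, K) = Mul(Add(3, Mul(-1, -1)), Pow(N, -1)) = Mul(Add(3, 1), Pow(N, -1)) = Mul(4, Pow(N, -1)))
Add(Function('A')(-11, 7), Mul(Mul(Mul(8, -5), 7), -321)) = Add(Mul(4, Pow(-11, -1)), Mul(Mul(Mul(8, -5), 7), -321)) = Add(Mul(4, Rational(-1, 11)), Mul(Mul(-40, 7), -321)) = Add(Rational(-4, 11), Mul(-280, -321)) = Add(Rational(-4, 11), 89880) = Rational(988676, 11)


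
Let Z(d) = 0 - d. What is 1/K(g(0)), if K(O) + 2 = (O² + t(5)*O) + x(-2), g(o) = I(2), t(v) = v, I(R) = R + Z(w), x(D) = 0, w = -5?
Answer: 1/82 ≈ 0.012195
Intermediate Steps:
Z(d) = -d
I(R) = 5 + R (I(R) = R - 1*(-5) = R + 5 = 5 + R)
g(o) = 7 (g(o) = 5 + 2 = 7)
K(O) = -2 + O² + 5*O (K(O) = -2 + ((O² + 5*O) + 0) = -2 + (O² + 5*O) = -2 + O² + 5*O)
1/K(g(0)) = 1/(-2 + 7² + 5*7) = 1/(-2 + 49 + 35) = 1/82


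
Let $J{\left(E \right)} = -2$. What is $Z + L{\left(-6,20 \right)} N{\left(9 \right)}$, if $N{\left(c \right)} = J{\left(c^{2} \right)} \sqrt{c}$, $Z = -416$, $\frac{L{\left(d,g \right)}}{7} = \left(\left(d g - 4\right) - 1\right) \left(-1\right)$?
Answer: $-5666$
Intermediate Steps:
$L{\left(d,g \right)} = 35 - 7 d g$ ($L{\left(d,g \right)} = 7 \left(\left(d g - 4\right) - 1\right) \left(-1\right) = 7 \left(\left(-4 + d g\right) - 1\right) \left(-1\right) = 7 \left(-5 + d g\right) \left(-1\right) = 7 \left(5 - d g\right) = 35 - 7 d g$)
$N{\left(c \right)} = - 2 \sqrt{c}$
$Z + L{\left(-6,20 \right)} N{\left(9 \right)} = -416 + \left(35 - \left(-42\right) 20\right) \left(- 2 \sqrt{9}\right) = -416 + \left(35 + 840\right) \left(\left(-2\right) 3\right) = -416 + 875 \left(-6\right) = -416 - 5250 = -5666$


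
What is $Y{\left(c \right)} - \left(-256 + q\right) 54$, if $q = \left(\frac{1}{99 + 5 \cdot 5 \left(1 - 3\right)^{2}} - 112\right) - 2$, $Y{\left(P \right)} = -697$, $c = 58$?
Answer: $\frac{3837263}{199} \approx 19283.0$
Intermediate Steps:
$q = - \frac{22685}{199}$ ($q = \left(\frac{1}{99 + 25 \left(-2\right)^{2}} - 112\right) - 2 = \left(\frac{1}{99 + 25 \cdot 4} - 112\right) - 2 = \left(\frac{1}{99 + 100} - 112\right) - 2 = \left(\frac{1}{199} - 112\right) - 2 = - \frac{22287}{199} - 2 = - \frac{22685}{199} \approx -113.99$)
$Y{\left(c \right)} - \left(-256 + q\right) 54 = -697 - \left(-256 - \frac{22685}{199}\right) 54 = -697 - \left(- \frac{73629}{199}\right) 54 = -697 - - \frac{3975966}{199} = -697 + \frac{3975966}{199} = \frac{3837263}{199}$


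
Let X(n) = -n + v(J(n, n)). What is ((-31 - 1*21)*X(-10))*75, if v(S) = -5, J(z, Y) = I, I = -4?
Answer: -19500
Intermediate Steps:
J(z, Y) = -4
X(n) = -5 - n (X(n) = -n - 5 = -5 - n)
((-31 - 1*21)*X(-10))*75 = ((-31 - 1*21)*(-5 - 1*(-10)))*75 = ((-31 - 21)*(-5 + 10))*75 = -52*5*75 = -260*75 = -19500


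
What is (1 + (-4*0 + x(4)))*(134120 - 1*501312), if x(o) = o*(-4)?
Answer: 5507880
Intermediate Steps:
x(o) = -4*o
(1 + (-4*0 + x(4)))*(134120 - 1*501312) = (1 + (-4*0 - 4*4))*(134120 - 1*501312) = (1 + (0 - 16))*(134120 - 501312) = (1 - 16)*(-367192) = -15*(-367192) = 5507880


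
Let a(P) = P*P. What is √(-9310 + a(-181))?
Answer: √23451 ≈ 153.14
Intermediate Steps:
a(P) = P²
√(-9310 + a(-181)) = √(-9310 + (-181)²) = √(-9310 + 32761) = √23451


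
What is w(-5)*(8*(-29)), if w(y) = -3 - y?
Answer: -464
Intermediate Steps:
w(-5)*(8*(-29)) = (-3 - 1*(-5))*(8*(-29)) = (-3 + 5)*(-232) = 2*(-232) = -464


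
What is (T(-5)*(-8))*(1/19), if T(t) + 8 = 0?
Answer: 64/19 ≈ 3.3684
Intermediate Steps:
T(t) = -8 (T(t) = -8 + 0 = -8)
(T(-5)*(-8))*(1/19) = (-8*(-8))*(1/19) = 64*(1*(1/19)) = 64*(1/19) = 64/19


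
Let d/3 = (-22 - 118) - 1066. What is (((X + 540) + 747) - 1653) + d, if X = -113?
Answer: -4097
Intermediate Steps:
d = -3618 (d = 3*((-22 - 118) - 1066) = 3*(-140 - 1066) = 3*(-1206) = -3618)
(((X + 540) + 747) - 1653) + d = (((-113 + 540) + 747) - 1653) - 3618 = ((427 + 747) - 1653) - 3618 = (1174 - 1653) - 3618 = -479 - 3618 = -4097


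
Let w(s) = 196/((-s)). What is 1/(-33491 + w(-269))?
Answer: -269/9008883 ≈ -2.9859e-5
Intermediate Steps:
w(s) = -196/s (w(s) = 196*(-1/s) = -196/s)
1/(-33491 + w(-269)) = 1/(-33491 - 196/(-269)) = 1/(-33491 - 196*(-1/269)) = 1/(-33491 + 196/269) = 1/(-9008883/269) = -269/9008883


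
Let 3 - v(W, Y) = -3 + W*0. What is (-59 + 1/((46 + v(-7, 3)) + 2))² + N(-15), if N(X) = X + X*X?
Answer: 10756585/2916 ≈ 3688.8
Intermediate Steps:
v(W, Y) = 6 (v(W, Y) = 3 - (-3 + W*0) = 3 - (-3 + 0) = 3 - 1*(-3) = 3 + 3 = 6)
N(X) = X + X²
(-59 + 1/((46 + v(-7, 3)) + 2))² + N(-15) = (-59 + 1/((46 + 6) + 2))² - 15*(1 - 15) = (-59 + 1/(52 + 2))² - 15*(-14) = (-59 + 1/54)² + 210 = (-3185/54)² + 210 = 10144225/2916 + 210 = 10756585/2916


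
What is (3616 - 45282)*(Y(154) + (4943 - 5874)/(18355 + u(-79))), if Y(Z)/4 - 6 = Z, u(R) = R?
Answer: -243656705597/9138 ≈ -2.6664e+7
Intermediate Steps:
Y(Z) = 24 + 4*Z
(3616 - 45282)*(Y(154) + (4943 - 5874)/(18355 + u(-79))) = (3616 - 45282)*((24 + 4*154) + (4943 - 5874)/(18355 - 79)) = -41666*((24 + 616) - 931/18276) = -41666*(640 - 931*1/18276) = -41666*(640 - 931/18276) = -41666*11695709/18276 = -243656705597/9138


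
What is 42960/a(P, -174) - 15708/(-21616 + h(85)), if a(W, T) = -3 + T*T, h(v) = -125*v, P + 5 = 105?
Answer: 18793956/9858907 ≈ 1.9063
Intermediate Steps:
P = 100 (P = -5 + 105 = 100)
a(W, T) = -3 + T**2
42960/a(P, -174) - 15708/(-21616 + h(85)) = 42960/(-3 + (-174)**2) - 15708/(-21616 - 125*85) = 42960/(-3 + 30276) - 15708/(-21616 - 10625) = 42960/30273 - 15708/(-32241) = 42960*(1/30273) - 15708*(-1/32241) = 14320/10091 + 476/977 = 18793956/9858907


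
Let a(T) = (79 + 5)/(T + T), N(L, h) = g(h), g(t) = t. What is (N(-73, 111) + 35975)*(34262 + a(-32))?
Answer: 9890649353/8 ≈ 1.2363e+9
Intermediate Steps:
N(L, h) = h
a(T) = 42/T (a(T) = 84/((2*T)) = 84*(1/(2*T)) = 42/T)
(N(-73, 111) + 35975)*(34262 + a(-32)) = (111 + 35975)*(34262 + 42/(-32)) = 36086*(34262 + 42*(-1/32)) = 36086*(34262 - 21/16) = 36086*(548171/16) = 9890649353/8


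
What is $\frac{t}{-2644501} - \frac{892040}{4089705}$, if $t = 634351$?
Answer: $- \frac{990661825699}{2163045792441} \approx -0.45799$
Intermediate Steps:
$\frac{t}{-2644501} - \frac{892040}{4089705} = \frac{634351}{-2644501} - \frac{892040}{4089705} = 634351 \left(- \frac{1}{2644501}\right) - \frac{178408}{817941} = - \frac{634351}{2644501} - \frac{178408}{817941} = - \frac{990661825699}{2163045792441}$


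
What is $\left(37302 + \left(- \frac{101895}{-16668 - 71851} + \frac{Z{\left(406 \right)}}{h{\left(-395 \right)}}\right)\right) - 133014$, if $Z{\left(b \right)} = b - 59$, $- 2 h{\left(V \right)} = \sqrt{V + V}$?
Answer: $- \frac{8472228633}{88519} + \frac{347 i \sqrt{790}}{395} \approx -95711.0 + 24.691 i$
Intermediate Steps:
$h{\left(V \right)} = - \frac{\sqrt{2} \sqrt{V}}{2}$ ($h{\left(V \right)} = - \frac{\sqrt{V + V}}{2} = - \frac{\sqrt{2 V}}{2} = - \frac{\sqrt{2} \sqrt{V}}{2}$)
$Z{\left(b \right)} = -59 + b$
$\left(37302 + \left(- \frac{101895}{-16668 - 71851} + \frac{Z{\left(406 \right)}}{h{\left(-395 \right)}}\right)\right) - 133014 = \left(37302 - \left(\frac{101895}{-16668 - 71851} - \frac{-59 + 406}{\left(- \frac{1}{2}\right) \sqrt{2} \sqrt{-395}}\right)\right) - 133014 = \left(37302 - \left(- 347 \frac{i \sqrt{790}}{395} + \frac{101895}{-16668 - 71851}\right)\right) - 133014 = \left(37302 + \left(- \frac{101895}{-88519} + \frac{347}{\left(- \frac{1}{2}\right) i \sqrt{790}}\right)\right) - 133014 = \left(37302 + \left(\left(-101895\right) \left(- \frac{1}{88519}\right) + 347 \frac{i \sqrt{790}}{395}\right)\right) - 133014 = \left(37302 + \left(\frac{101895}{88519} + \frac{347 i \sqrt{790}}{395}\right)\right) - 133014 = \left(\frac{3302037633}{88519} + \frac{347 i \sqrt{790}}{395}\right) - 133014 = - \frac{8472228633}{88519} + \frac{347 i \sqrt{790}}{395}$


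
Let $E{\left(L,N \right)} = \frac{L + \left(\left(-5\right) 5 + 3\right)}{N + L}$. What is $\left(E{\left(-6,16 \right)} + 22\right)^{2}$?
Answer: $\frac{9216}{25} \approx 368.64$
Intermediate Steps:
$E{\left(L,N \right)} = \frac{-22 + L}{L + N}$ ($E{\left(L,N \right)} = \frac{L + \left(-25 + 3\right)}{L + N} = \frac{L - 22}{L + N} = \frac{-22 + L}{L + N}$)
$\left(E{\left(-6,16 \right)} + 22\right)^{2} = \left(\frac{-22 - 6}{-6 + 16} + 22\right)^{2} = \left(\frac{1}{10} \left(-28\right) + 22\right)^{2} = \left(- \frac{14}{5} + 22\right)^{2} = \left(\frac{96}{5}\right)^{2} = \frac{9216}{25}$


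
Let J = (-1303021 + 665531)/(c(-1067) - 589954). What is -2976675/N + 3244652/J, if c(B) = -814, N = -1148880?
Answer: 73407236642849381/24413317040 ≈ 3.0069e+6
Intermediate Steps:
J = 318745/295384 (J = (-1303021 + 665531)/(-814 - 589954) = -637490/(-590768) = -637490*(-1/590768) = 318745/295384 ≈ 1.0791)
-2976675/N + 3244652/J = -2976675/(-1148880) + 3244652/(318745/295384) = -2976675*(-1/1148880) + 3244652*(295384/318745) = 198445/76592 + 958418286368/318745 = 73407236642849381/24413317040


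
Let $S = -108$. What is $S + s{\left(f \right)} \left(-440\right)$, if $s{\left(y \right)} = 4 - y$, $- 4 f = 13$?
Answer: $-3298$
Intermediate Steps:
$f = - \frac{13}{4}$ ($f = \left(- \frac{1}{4}\right) 13 = - \frac{13}{4} \approx -3.25$)
$S + s{\left(f \right)} \left(-440\right) = -108 + \left(4 - - \frac{13}{4}\right) \left(-440\right) = -108 + \left(4 + \frac{13}{4}\right) \left(-440\right) = -108 + \frac{29}{4} \left(-440\right) = -108 - 3190 = -3298$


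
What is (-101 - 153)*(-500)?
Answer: 127000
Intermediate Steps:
(-101 - 153)*(-500) = -254*(-500) = 127000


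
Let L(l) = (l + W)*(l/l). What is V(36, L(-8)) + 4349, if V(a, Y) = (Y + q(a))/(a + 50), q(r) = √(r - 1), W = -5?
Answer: 374001/86 + √35/86 ≈ 4348.9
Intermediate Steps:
q(r) = √(-1 + r)
L(l) = -5 + l (L(l) = (l - 5)*(l/l) = (-5 + l)*1 = -5 + l)
V(a, Y) = (Y + √(-1 + a))/(50 + a) (V(a, Y) = (Y + √(-1 + a))/(a + 50) = (Y + √(-1 + a))/(50 + a))
V(36, L(-8)) + 4349 = ((-5 - 8) + √(-1 + 36))/(50 + 36) + 4349 = (-13 + √35)/86 + 4349 = (-13/86 + √35/86) + 4349 = 374001/86 + √35/86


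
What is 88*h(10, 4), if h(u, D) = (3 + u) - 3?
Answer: 880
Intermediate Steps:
h(u, D) = u
88*h(10, 4) = 88*10 = 880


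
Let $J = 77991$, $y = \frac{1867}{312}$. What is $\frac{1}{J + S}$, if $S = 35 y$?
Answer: $\frac{312}{24398537} \approx 1.2788 \cdot 10^{-5}$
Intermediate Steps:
$y = \frac{1867}{312}$ ($y = 1867 \cdot \frac{1}{312} = \frac{1867}{312} \approx 5.984$)
$S = \frac{65345}{312}$ ($S = 35 \cdot \frac{1867}{312} = \frac{65345}{312} \approx 209.44$)
$\frac{1}{J + S} = \frac{1}{77991 + \frac{65345}{312}} = \frac{1}{\frac{24398537}{312}} = \frac{312}{24398537}$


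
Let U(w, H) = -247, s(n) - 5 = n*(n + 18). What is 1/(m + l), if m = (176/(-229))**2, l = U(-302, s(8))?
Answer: -52441/12921951 ≈ -0.0040583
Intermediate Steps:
s(n) = 5 + n*(18 + n) (s(n) = 5 + n*(n + 18) = 5 + n*(18 + n))
l = -247
m = 30976/52441 (m = (176*(-1/229))**2 = (-176/229)**2 = 30976/52441 ≈ 0.59068)
1/(m + l) = 1/(30976/52441 - 247) = 1/(-12921951/52441) = -52441/12921951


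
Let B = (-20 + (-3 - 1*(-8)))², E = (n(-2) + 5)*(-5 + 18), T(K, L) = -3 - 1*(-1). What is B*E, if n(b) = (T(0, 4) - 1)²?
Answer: 40950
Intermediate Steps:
T(K, L) = -2 (T(K, L) = -3 + 1 = -2)
n(b) = 9 (n(b) = (-2 - 1)² = (-3)² = 9)
E = 182 (E = (9 + 5)*(-5 + 18) = 14*13 = 182)
B = 225 (B = (-20 + (-3 + 8))² = (-20 + 5)² = (-15)² = 225)
B*E = 225*182 = 40950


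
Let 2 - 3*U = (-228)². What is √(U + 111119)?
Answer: 5*√33765/3 ≈ 306.25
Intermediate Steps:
U = -51982/3 (U = ⅔ - ⅓*(-228)² = ⅔ - ⅓*51984 = ⅔ - 17328 = -51982/3 ≈ -17327.)
√(U + 111119) = √(-51982/3 + 111119) = √(281375/3) = 5*√33765/3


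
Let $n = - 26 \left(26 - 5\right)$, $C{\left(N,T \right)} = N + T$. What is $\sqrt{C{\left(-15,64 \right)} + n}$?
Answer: $i \sqrt{497} \approx 22.293 i$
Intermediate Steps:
$n = -546$ ($n = \left(-26\right) 21 = -546$)
$\sqrt{C{\left(-15,64 \right)} + n} = \sqrt{\left(-15 + 64\right) - 546} = \sqrt{49 - 546} = \sqrt{-497} = i \sqrt{497}$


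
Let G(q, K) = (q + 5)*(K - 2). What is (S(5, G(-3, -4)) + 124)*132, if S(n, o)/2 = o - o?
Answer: 16368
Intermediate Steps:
G(q, K) = (-2 + K)*(5 + q) (G(q, K) = (5 + q)*(-2 + K) = (-2 + K)*(5 + q))
S(n, o) = 0 (S(n, o) = 2*(o - o) = 2*0 = 0)
(S(5, G(-3, -4)) + 124)*132 = (0 + 124)*132 = 124*132 = 16368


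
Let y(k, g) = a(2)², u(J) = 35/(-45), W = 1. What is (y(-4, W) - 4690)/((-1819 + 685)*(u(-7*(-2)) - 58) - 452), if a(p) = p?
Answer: -2343/33101 ≈ -0.070783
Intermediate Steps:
u(J) = -7/9 (u(J) = 35*(-1/45) = -7/9)
y(k, g) = 4 (y(k, g) = 2² = 4)
(y(-4, W) - 4690)/((-1819 + 685)*(u(-7*(-2)) - 58) - 452) = (4 - 4690)/((-1819 + 685)*(-7/9 - 58) - 452) = -4686/(-1134*(-529/9) - 452) = -4686/(66654 - 452) = -4686/66202 = -4686*1/66202 = -2343/33101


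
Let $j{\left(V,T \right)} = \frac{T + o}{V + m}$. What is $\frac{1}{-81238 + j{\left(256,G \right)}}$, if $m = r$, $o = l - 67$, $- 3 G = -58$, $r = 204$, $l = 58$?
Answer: $- \frac{1380}{112108409} \approx -1.231 \cdot 10^{-5}$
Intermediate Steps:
$G = \frac{58}{3}$ ($G = \left(- \frac{1}{3}\right) \left(-58\right) = \frac{58}{3} \approx 19.333$)
$o = -9$ ($o = 58 - 67 = -9$)
$m = 204$
$j{\left(V,T \right)} = \frac{-9 + T}{204 + V}$ ($j{\left(V,T \right)} = \frac{T - 9}{V + 204} = \frac{-9 + T}{204 + V}$)
$\frac{1}{-81238 + j{\left(256,G \right)}} = \frac{1}{-81238 + \frac{-9 + \frac{58}{3}}{204 + 256}} = \frac{1}{-81238 + \frac{1}{460} \cdot \frac{31}{3}} = \frac{1}{-81238 + \frac{31}{1380}} = \frac{1}{- \frac{112108409}{1380}} = - \frac{1380}{112108409}$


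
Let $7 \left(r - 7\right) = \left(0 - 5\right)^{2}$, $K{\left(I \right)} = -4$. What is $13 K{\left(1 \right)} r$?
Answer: $- \frac{3848}{7} \approx -549.71$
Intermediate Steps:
$r = \frac{74}{7}$ ($r = 7 + \frac{\left(0 - 5\right)^{2}}{7} = 7 + \frac{\left(-5\right)^{2}}{7} = 7 + \frac{1}{7} \cdot 25 = 7 + \frac{25}{7} = \frac{74}{7} \approx 10.571$)
$13 K{\left(1 \right)} r = 13 \left(-4\right) \frac{74}{7} = \left(-52\right) \frac{74}{7} = - \frac{3848}{7}$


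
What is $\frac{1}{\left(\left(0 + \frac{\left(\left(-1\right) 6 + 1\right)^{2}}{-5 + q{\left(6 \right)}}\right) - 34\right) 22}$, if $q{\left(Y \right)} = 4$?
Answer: $- \frac{1}{1298} \approx -0.00077042$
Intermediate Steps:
$\frac{1}{\left(\left(0 + \frac{\left(\left(-1\right) 6 + 1\right)^{2}}{-5 + q{\left(6 \right)}}\right) - 34\right) 22} = \frac{1}{\left(\left(0 + \frac{\left(\left(-1\right) 6 + 1\right)^{2}}{-5 + 4}\right) - 34\right) 22} = \frac{1}{\left(\left(0 + \frac{\left(-6 + 1\right)^{2}}{-1}\right) - 34\right) 22} = \frac{1}{\left(\left(0 - \left(-5\right)^{2}\right) - 34\right) 22} = \frac{1}{\left(\left(0 - 25\right) - 34\right) 22} = \frac{1}{\left(-25 - 34\right) 22} = \frac{1}{\left(-59\right) 22} = \frac{1}{-1298} = - \frac{1}{1298}$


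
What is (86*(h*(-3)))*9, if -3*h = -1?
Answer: -774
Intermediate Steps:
h = ⅓ (h = -⅓*(-1) = ⅓ ≈ 0.33333)
(86*(h*(-3)))*9 = (86*((⅓)*(-3)))*9 = (86*(-1))*9 = -86*9 = -774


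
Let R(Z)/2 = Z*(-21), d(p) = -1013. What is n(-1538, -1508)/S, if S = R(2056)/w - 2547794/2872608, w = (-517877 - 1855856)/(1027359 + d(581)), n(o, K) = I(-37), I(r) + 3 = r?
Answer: -136376088113280/127292333507021267 ≈ -0.0010714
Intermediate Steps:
R(Z) = -42*Z (R(Z) = 2*(Z*(-21)) = 2*(-21*Z) = -42*Z)
I(r) = -3 + r
n(o, K) = -40 (n(o, K) = -3 - 37 = -40)
w = -2373733/1026346 (w = (-517877 - 1855856)/(1027359 - 1013) = -2373733/1026346 ≈ -2.3128)
S = 127292333507021267/3409402202832 (S = (-42*2056)/(-2373733/1026346) - 2547794/2872608 = -86352*(-1026346/2373733) - 2547794*1/2872608 = 88627029792/2373733 - 1273897/1436304 = 127292333507021267/3409402202832 ≈ 37336.)
n(-1538, -1508)/S = -40/127292333507021267/3409402202832 = -40*3409402202832/127292333507021267 = -136376088113280/127292333507021267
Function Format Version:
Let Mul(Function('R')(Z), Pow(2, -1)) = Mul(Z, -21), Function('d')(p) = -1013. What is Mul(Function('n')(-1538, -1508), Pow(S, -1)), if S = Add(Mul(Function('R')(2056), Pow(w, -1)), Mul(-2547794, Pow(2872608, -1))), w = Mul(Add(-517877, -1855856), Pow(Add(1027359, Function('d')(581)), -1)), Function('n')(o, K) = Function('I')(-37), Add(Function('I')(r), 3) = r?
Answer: Rational(-136376088113280, 127292333507021267) ≈ -0.0010714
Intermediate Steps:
Function('R')(Z) = Mul(-42, Z) (Function('R')(Z) = Mul(2, Mul(Z, -21)) = Mul(2, Mul(-21, Z)) = Mul(-42, Z))
Function('I')(r) = Add(-3, r)
Function('n')(o, K) = -40 (Function('n')(o, K) = Add(-3, -37) = -40)
w = Rational(-2373733, 1026346) (w = Mul(Add(-517877, -1855856), Pow(Add(1027359, -1013), -1)) = Mul(-2373733, Pow(1026346, -1)) = Mul(-2373733, Rational(1, 1026346)) = Rational(-2373733, 1026346) ≈ -2.3128)
S = Rational(127292333507021267, 3409402202832) (S = Add(Mul(Mul(-42, 2056), Pow(Rational(-2373733, 1026346), -1)), Mul(-2547794, Pow(2872608, -1))) = Add(Mul(-86352, Rational(-1026346, 2373733)), Mul(-2547794, Rational(1, 2872608))) = Add(Rational(88627029792, 2373733), Rational(-1273897, 1436304)) = Rational(127292333507021267, 3409402202832) ≈ 37336.)
Mul(Function('n')(-1538, -1508), Pow(S, -1)) = Mul(-40, Pow(Rational(127292333507021267, 3409402202832), -1)) = Mul(-40, Rational(3409402202832, 127292333507021267)) = Rational(-136376088113280, 127292333507021267)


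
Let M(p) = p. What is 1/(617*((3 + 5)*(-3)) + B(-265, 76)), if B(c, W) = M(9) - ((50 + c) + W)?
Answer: -1/14660 ≈ -6.8213e-5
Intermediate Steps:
B(c, W) = -41 - W - c (B(c, W) = 9 - ((50 + c) + W) = 9 - (50 + W + c) = 9 + (-50 - W - c) = -41 - W - c)
1/(617*((3 + 5)*(-3)) + B(-265, 76)) = 1/(617*((3 + 5)*(-3)) + (-41 - 1*76 - 1*(-265))) = 1/(617*(8*(-3)) + (-41 - 76 + 265)) = 1/(617*(-24) + 148) = 1/(-14808 + 148) = 1/(-14660) = -1/14660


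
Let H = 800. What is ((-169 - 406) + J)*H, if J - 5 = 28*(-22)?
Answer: -948800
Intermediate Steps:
J = -611 (J = 5 + 28*(-22) = 5 - 616 = -611)
((-169 - 406) + J)*H = ((-169 - 406) - 611)*800 = (-575 - 611)*800 = -1186*800 = -948800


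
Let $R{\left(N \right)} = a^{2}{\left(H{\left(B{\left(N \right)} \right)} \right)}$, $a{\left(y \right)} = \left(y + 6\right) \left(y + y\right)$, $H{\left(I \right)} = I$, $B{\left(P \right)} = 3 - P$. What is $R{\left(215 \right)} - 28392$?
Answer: $7628945944$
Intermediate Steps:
$a{\left(y \right)} = 2 y \left(6 + y\right)$ ($a{\left(y \right)} = \left(6 + y\right) 2 y = 2 y \left(6 + y\right)$)
$R{\left(N \right)} = 4 \left(3 - N\right)^{2} \left(9 - N\right)^{2}$ ($R{\left(N \right)} = \left(2 \left(3 - N\right) \left(6 - \left(-3 + N\right)\right)\right)^{2} = \left(2 \left(3 - N\right) \left(9 - N\right)\right)^{2} = 4 \left(3 - N\right)^{2} \left(9 - N\right)^{2}$)
$R{\left(215 \right)} - 28392 = 4 \left(-9 + 215\right)^{2} \left(-3 + 215\right)^{2} - 28392 = 4 \cdot 206^{2} \cdot 212^{2} - 28392 = 4 \cdot 42436 \cdot 44944 - 28392 = 7628974336 - 28392 = 7628945944$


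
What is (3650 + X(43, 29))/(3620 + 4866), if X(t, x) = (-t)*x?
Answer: 2403/8486 ≈ 0.28317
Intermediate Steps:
X(t, x) = -t*x
(3650 + X(43, 29))/(3620 + 4866) = (3650 - 1*43*29)/(3620 + 4866) = (3650 - 1247)/8486 = 2403*(1/8486) = 2403/8486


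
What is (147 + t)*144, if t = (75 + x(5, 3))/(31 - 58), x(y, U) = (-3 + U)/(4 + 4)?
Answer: 20768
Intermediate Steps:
x(y, U) = -3/8 + U/8 (x(y, U) = (-3 + U)/8 = (-3 + U)*(⅛) = -3/8 + U/8)
t = -25/9 (t = (75 + (-3/8 + (⅛)*3))/(31 - 58) = (75 + (-3/8 + 3/8))/(-27) = (75 + 0)*(-1/27) = 75*(-1/27) = -25/9 ≈ -2.7778)
(147 + t)*144 = (147 - 25/9)*144 = (1298/9)*144 = 20768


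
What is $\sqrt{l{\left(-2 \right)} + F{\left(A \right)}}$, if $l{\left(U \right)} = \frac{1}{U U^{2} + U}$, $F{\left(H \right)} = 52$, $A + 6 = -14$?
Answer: $\frac{\sqrt{5190}}{10} \approx 7.2042$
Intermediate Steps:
$A = -20$ ($A = -6 - 14 = -20$)
$l{\left(U \right)} = \frac{1}{U + U^{3}}$ ($l{\left(U \right)} = \frac{1}{U^{3} + U} = \frac{1}{U + U^{3}}$)
$\sqrt{l{\left(-2 \right)} + F{\left(A \right)}} = \sqrt{\frac{1}{-2 + \left(-2\right)^{3}} + 52} = \sqrt{\frac{1}{-2 - 8} + 52} = \sqrt{\frac{1}{-10} + 52} = \sqrt{- \frac{1}{10} + 52} = \sqrt{\frac{519}{10}} = \frac{\sqrt{5190}}{10}$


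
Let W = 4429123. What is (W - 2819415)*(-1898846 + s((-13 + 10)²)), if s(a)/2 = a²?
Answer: -3056326824272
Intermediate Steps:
s(a) = 2*a²
(W - 2819415)*(-1898846 + s((-13 + 10)²)) = (4429123 - 2819415)*(-1898846 + 2*((-13 + 10)²)²) = 1609708*(-1898846 + 2*((-3)²)²) = 1609708*(-1898846 + 2*9²) = 1609708*(-1898846 + 2*81) = 1609708*(-1898846 + 162) = 1609708*(-1898684) = -3056326824272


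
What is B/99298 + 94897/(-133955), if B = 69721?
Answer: -83605751/13301463590 ≈ -0.0062855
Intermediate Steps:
B/99298 + 94897/(-133955) = 69721/99298 + 94897/(-133955) = 69721*(1/99298) + 94897*(-1/133955) = 69721/99298 - 94897/133955 = -83605751/13301463590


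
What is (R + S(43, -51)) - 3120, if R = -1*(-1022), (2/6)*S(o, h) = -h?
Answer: -1945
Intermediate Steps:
S(o, h) = -3*h (S(o, h) = 3*(-h) = -3*h)
R = 1022
(R + S(43, -51)) - 3120 = (1022 - 3*(-51)) - 3120 = (1022 + 153) - 3120 = 1175 - 3120 = -1945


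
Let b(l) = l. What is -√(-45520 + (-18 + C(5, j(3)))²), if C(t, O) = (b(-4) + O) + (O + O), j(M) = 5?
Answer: -I*√45471 ≈ -213.24*I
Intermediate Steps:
C(t, O) = -4 + 3*O (C(t, O) = (-4 + O) + (O + O) = (-4 + O) + 2*O = -4 + 3*O)
-√(-45520 + (-18 + C(5, j(3)))²) = -√(-45520 + (-18 + (-4 + 3*5))²) = -√(-45520 + (-18 + (-4 + 15))²) = -√(-45520 + (-18 + 11)²) = -√(-45520 + (-7)²) = -√(-45520 + 49) = -√(-45471) = -I*√45471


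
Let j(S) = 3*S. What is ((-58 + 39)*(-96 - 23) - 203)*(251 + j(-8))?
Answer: 467166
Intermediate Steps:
((-58 + 39)*(-96 - 23) - 203)*(251 + j(-8)) = ((-58 + 39)*(-96 - 23) - 203)*(251 + 3*(-8)) = (-19*(-119) - 203)*(251 - 24) = (2261 - 203)*227 = 2058*227 = 467166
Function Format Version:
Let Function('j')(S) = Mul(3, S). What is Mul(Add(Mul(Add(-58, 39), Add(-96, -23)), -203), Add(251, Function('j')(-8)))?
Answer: 467166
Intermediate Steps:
Mul(Add(Mul(Add(-58, 39), Add(-96, -23)), -203), Add(251, Function('j')(-8))) = Mul(Add(Mul(Add(-58, 39), Add(-96, -23)), -203), Add(251, Mul(3, -8))) = Mul(Add(Mul(-19, -119), -203), Add(251, -24)) = Mul(Add(2261, -203), 227) = Mul(2058, 227) = 467166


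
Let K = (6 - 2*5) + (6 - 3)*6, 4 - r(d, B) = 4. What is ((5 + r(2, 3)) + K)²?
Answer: 361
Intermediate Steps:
r(d, B) = 0 (r(d, B) = 4 - 1*4 = 4 - 4 = 0)
K = 14 (K = (6 - 10) + 3*6 = -4 + 18 = 14)
((5 + r(2, 3)) + K)² = ((5 + 0) + 14)² = (5 + 14)² = 19² = 361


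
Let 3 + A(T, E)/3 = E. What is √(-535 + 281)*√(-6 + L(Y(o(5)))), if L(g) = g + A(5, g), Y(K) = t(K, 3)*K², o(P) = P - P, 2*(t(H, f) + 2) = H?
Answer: -√3810 ≈ -61.725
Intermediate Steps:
t(H, f) = -2 + H/2
o(P) = 0
A(T, E) = -9 + 3*E
Y(K) = K²*(-2 + K/2) (Y(K) = (-2 + K/2)*K² = K²*(-2 + K/2))
L(g) = -9 + 4*g (L(g) = g + (-9 + 3*g) = -9 + 4*g)
√(-535 + 281)*√(-6 + L(Y(o(5)))) = √(-535 + 281)*√(-6 + (-9 + 4*((½)*0²*(-4 + 0)))) = √(-254)*√(-6 + (-9 + 4*((½)*0*(-4)))) = (I*√254)*√(-6 + (-9 + 4*0)) = (I*√254)*√(-6 + (-9 + 0)) = (I*√254)*√(-6 - 9) = (I*√254)*√(-15) = (I*√254)*(I*√15) = -√3810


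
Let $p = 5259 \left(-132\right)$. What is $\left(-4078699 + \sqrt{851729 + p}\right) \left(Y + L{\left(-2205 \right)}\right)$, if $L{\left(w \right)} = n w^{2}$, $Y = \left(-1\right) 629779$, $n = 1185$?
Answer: $-23496854080010354 + 5760869846 \sqrt{157541} \approx -2.3495 \cdot 10^{16}$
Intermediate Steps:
$p = -694188$
$Y = -629779$
$L{\left(w \right)} = 1185 w^{2}$
$\left(-4078699 + \sqrt{851729 + p}\right) \left(Y + L{\left(-2205 \right)}\right) = \left(-4078699 + \sqrt{851729 - 694188}\right) \left(-629779 + 1185 \left(-2205\right)^{2}\right) = \left(-4078699 + \sqrt{157541}\right) \left(-629779 + 1185 \cdot 4862025\right) = \left(-4078699 + \sqrt{157541}\right) \left(-629779 + 5761499625\right) = \left(-4078699 + \sqrt{157541}\right) 5760869846 = -23496854080010354 + 5760869846 \sqrt{157541}$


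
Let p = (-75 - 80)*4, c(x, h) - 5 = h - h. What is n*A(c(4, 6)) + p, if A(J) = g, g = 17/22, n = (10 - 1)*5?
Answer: -12875/22 ≈ -585.23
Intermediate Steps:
c(x, h) = 5 (c(x, h) = 5 + (h - h) = 5 + 0 = 5)
n = 45 (n = 9*5 = 45)
g = 17/22 (g = 17*(1/22) = 17/22 ≈ 0.77273)
A(J) = 17/22
p = -620 (p = -155*4 = -620)
n*A(c(4, 6)) + p = 45*(17/22) - 620 = 765/22 - 620 = -12875/22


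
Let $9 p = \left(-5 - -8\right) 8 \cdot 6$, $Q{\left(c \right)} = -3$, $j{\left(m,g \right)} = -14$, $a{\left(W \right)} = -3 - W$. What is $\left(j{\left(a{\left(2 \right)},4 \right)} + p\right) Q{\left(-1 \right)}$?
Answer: $-6$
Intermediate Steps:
$p = 16$ ($p = \frac{\left(-5 - -8\right) 8 \cdot 6}{9} = \frac{\left(-5 + 8\right) 8 \cdot 6}{9} = \frac{3 \cdot 8 \cdot 6}{9} = \frac{24 \cdot 6}{9} = \frac{1}{9} \cdot 144 = 16$)
$\left(j{\left(a{\left(2 \right)},4 \right)} + p\right) Q{\left(-1 \right)} = \left(-14 + 16\right) \left(-3\right) = 2 \left(-3\right) = -6$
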